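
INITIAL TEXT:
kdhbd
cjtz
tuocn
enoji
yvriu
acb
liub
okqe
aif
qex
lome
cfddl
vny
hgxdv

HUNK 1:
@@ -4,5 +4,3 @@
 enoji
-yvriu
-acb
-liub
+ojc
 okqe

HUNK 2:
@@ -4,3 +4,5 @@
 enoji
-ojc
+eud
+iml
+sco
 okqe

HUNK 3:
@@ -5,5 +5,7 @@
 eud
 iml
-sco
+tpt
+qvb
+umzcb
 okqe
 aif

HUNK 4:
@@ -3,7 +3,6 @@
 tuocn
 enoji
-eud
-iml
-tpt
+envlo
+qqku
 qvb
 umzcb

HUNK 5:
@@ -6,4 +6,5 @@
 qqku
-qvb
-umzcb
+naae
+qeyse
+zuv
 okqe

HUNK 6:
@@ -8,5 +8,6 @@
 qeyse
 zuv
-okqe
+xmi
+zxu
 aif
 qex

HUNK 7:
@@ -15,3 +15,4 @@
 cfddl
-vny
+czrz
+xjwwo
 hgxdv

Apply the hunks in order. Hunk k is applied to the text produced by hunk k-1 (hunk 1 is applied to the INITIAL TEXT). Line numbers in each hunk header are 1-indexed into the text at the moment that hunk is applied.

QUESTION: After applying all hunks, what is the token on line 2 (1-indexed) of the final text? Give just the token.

Answer: cjtz

Derivation:
Hunk 1: at line 4 remove [yvriu,acb,liub] add [ojc] -> 12 lines: kdhbd cjtz tuocn enoji ojc okqe aif qex lome cfddl vny hgxdv
Hunk 2: at line 4 remove [ojc] add [eud,iml,sco] -> 14 lines: kdhbd cjtz tuocn enoji eud iml sco okqe aif qex lome cfddl vny hgxdv
Hunk 3: at line 5 remove [sco] add [tpt,qvb,umzcb] -> 16 lines: kdhbd cjtz tuocn enoji eud iml tpt qvb umzcb okqe aif qex lome cfddl vny hgxdv
Hunk 4: at line 3 remove [eud,iml,tpt] add [envlo,qqku] -> 15 lines: kdhbd cjtz tuocn enoji envlo qqku qvb umzcb okqe aif qex lome cfddl vny hgxdv
Hunk 5: at line 6 remove [qvb,umzcb] add [naae,qeyse,zuv] -> 16 lines: kdhbd cjtz tuocn enoji envlo qqku naae qeyse zuv okqe aif qex lome cfddl vny hgxdv
Hunk 6: at line 8 remove [okqe] add [xmi,zxu] -> 17 lines: kdhbd cjtz tuocn enoji envlo qqku naae qeyse zuv xmi zxu aif qex lome cfddl vny hgxdv
Hunk 7: at line 15 remove [vny] add [czrz,xjwwo] -> 18 lines: kdhbd cjtz tuocn enoji envlo qqku naae qeyse zuv xmi zxu aif qex lome cfddl czrz xjwwo hgxdv
Final line 2: cjtz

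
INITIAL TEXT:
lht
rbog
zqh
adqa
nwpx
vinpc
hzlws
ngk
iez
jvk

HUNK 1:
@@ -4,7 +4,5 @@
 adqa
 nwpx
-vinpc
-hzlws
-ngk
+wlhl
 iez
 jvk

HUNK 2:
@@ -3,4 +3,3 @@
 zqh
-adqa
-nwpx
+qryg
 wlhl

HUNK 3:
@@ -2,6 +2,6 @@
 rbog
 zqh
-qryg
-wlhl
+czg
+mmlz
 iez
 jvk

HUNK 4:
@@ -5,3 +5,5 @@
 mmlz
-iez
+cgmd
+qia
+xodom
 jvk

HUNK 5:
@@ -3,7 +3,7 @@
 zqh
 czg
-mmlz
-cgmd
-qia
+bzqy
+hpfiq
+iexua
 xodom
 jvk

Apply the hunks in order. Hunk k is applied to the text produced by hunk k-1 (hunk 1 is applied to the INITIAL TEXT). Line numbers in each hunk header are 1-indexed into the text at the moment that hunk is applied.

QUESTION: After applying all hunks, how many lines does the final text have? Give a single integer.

Answer: 9

Derivation:
Hunk 1: at line 4 remove [vinpc,hzlws,ngk] add [wlhl] -> 8 lines: lht rbog zqh adqa nwpx wlhl iez jvk
Hunk 2: at line 3 remove [adqa,nwpx] add [qryg] -> 7 lines: lht rbog zqh qryg wlhl iez jvk
Hunk 3: at line 2 remove [qryg,wlhl] add [czg,mmlz] -> 7 lines: lht rbog zqh czg mmlz iez jvk
Hunk 4: at line 5 remove [iez] add [cgmd,qia,xodom] -> 9 lines: lht rbog zqh czg mmlz cgmd qia xodom jvk
Hunk 5: at line 3 remove [mmlz,cgmd,qia] add [bzqy,hpfiq,iexua] -> 9 lines: lht rbog zqh czg bzqy hpfiq iexua xodom jvk
Final line count: 9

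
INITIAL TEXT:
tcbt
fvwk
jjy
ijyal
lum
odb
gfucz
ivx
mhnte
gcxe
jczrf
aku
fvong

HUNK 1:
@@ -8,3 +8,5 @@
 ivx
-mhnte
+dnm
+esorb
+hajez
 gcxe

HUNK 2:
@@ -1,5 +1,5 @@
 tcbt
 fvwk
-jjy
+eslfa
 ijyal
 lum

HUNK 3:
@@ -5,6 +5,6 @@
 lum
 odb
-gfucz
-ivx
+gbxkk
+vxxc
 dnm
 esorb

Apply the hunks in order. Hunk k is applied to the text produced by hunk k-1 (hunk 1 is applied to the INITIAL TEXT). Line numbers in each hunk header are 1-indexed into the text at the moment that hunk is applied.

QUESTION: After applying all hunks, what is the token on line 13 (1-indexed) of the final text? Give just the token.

Hunk 1: at line 8 remove [mhnte] add [dnm,esorb,hajez] -> 15 lines: tcbt fvwk jjy ijyal lum odb gfucz ivx dnm esorb hajez gcxe jczrf aku fvong
Hunk 2: at line 1 remove [jjy] add [eslfa] -> 15 lines: tcbt fvwk eslfa ijyal lum odb gfucz ivx dnm esorb hajez gcxe jczrf aku fvong
Hunk 3: at line 5 remove [gfucz,ivx] add [gbxkk,vxxc] -> 15 lines: tcbt fvwk eslfa ijyal lum odb gbxkk vxxc dnm esorb hajez gcxe jczrf aku fvong
Final line 13: jczrf

Answer: jczrf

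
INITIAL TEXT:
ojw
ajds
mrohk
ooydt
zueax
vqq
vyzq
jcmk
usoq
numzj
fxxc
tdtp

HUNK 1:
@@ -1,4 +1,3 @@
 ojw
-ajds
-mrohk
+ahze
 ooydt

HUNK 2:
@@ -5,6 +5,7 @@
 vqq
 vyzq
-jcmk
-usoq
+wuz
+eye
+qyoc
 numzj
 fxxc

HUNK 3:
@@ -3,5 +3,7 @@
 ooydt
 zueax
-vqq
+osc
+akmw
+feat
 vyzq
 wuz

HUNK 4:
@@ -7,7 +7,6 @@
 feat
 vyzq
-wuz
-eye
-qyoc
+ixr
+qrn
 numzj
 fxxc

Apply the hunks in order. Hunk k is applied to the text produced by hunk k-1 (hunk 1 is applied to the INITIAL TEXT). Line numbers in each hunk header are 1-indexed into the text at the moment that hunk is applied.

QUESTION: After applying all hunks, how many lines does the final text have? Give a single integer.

Answer: 13

Derivation:
Hunk 1: at line 1 remove [ajds,mrohk] add [ahze] -> 11 lines: ojw ahze ooydt zueax vqq vyzq jcmk usoq numzj fxxc tdtp
Hunk 2: at line 5 remove [jcmk,usoq] add [wuz,eye,qyoc] -> 12 lines: ojw ahze ooydt zueax vqq vyzq wuz eye qyoc numzj fxxc tdtp
Hunk 3: at line 3 remove [vqq] add [osc,akmw,feat] -> 14 lines: ojw ahze ooydt zueax osc akmw feat vyzq wuz eye qyoc numzj fxxc tdtp
Hunk 4: at line 7 remove [wuz,eye,qyoc] add [ixr,qrn] -> 13 lines: ojw ahze ooydt zueax osc akmw feat vyzq ixr qrn numzj fxxc tdtp
Final line count: 13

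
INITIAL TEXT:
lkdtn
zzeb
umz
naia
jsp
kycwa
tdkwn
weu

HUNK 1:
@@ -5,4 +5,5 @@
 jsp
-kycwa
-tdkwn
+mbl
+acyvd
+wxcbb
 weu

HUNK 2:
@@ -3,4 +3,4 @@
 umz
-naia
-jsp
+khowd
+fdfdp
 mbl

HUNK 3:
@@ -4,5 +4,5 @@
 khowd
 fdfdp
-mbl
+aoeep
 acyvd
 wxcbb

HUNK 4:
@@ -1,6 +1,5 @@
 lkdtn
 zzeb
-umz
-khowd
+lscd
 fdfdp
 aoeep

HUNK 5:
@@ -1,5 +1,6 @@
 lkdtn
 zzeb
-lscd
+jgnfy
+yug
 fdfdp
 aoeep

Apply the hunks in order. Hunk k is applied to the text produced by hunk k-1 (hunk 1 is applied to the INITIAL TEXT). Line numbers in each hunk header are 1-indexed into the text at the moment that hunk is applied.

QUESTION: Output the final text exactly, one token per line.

Hunk 1: at line 5 remove [kycwa,tdkwn] add [mbl,acyvd,wxcbb] -> 9 lines: lkdtn zzeb umz naia jsp mbl acyvd wxcbb weu
Hunk 2: at line 3 remove [naia,jsp] add [khowd,fdfdp] -> 9 lines: lkdtn zzeb umz khowd fdfdp mbl acyvd wxcbb weu
Hunk 3: at line 4 remove [mbl] add [aoeep] -> 9 lines: lkdtn zzeb umz khowd fdfdp aoeep acyvd wxcbb weu
Hunk 4: at line 1 remove [umz,khowd] add [lscd] -> 8 lines: lkdtn zzeb lscd fdfdp aoeep acyvd wxcbb weu
Hunk 5: at line 1 remove [lscd] add [jgnfy,yug] -> 9 lines: lkdtn zzeb jgnfy yug fdfdp aoeep acyvd wxcbb weu

Answer: lkdtn
zzeb
jgnfy
yug
fdfdp
aoeep
acyvd
wxcbb
weu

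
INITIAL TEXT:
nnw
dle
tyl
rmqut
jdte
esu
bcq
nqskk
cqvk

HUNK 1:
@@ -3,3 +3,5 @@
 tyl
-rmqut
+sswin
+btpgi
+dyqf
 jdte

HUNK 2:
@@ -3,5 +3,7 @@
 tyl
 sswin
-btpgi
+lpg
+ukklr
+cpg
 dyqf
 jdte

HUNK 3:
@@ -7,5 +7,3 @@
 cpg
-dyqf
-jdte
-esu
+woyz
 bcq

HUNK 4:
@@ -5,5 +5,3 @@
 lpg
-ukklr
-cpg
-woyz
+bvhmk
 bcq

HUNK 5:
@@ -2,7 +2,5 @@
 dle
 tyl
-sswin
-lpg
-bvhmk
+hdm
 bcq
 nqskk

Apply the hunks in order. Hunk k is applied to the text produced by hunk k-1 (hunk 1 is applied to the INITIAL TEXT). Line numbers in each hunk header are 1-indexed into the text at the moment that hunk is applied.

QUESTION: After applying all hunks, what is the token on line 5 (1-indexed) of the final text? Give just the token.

Hunk 1: at line 3 remove [rmqut] add [sswin,btpgi,dyqf] -> 11 lines: nnw dle tyl sswin btpgi dyqf jdte esu bcq nqskk cqvk
Hunk 2: at line 3 remove [btpgi] add [lpg,ukklr,cpg] -> 13 lines: nnw dle tyl sswin lpg ukklr cpg dyqf jdte esu bcq nqskk cqvk
Hunk 3: at line 7 remove [dyqf,jdte,esu] add [woyz] -> 11 lines: nnw dle tyl sswin lpg ukklr cpg woyz bcq nqskk cqvk
Hunk 4: at line 5 remove [ukklr,cpg,woyz] add [bvhmk] -> 9 lines: nnw dle tyl sswin lpg bvhmk bcq nqskk cqvk
Hunk 5: at line 2 remove [sswin,lpg,bvhmk] add [hdm] -> 7 lines: nnw dle tyl hdm bcq nqskk cqvk
Final line 5: bcq

Answer: bcq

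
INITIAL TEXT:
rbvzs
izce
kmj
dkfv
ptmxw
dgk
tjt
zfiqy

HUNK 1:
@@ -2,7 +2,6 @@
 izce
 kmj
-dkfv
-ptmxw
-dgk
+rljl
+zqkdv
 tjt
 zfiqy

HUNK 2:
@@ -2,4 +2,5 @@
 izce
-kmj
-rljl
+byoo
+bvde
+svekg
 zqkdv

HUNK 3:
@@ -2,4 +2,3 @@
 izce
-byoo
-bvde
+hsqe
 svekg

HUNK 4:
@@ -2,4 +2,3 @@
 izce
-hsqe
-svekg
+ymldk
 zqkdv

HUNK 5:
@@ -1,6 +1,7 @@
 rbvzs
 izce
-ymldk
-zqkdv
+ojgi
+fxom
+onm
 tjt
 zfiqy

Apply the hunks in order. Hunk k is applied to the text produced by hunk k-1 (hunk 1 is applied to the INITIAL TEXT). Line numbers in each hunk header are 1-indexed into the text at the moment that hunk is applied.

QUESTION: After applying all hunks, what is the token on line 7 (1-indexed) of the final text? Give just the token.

Answer: zfiqy

Derivation:
Hunk 1: at line 2 remove [dkfv,ptmxw,dgk] add [rljl,zqkdv] -> 7 lines: rbvzs izce kmj rljl zqkdv tjt zfiqy
Hunk 2: at line 2 remove [kmj,rljl] add [byoo,bvde,svekg] -> 8 lines: rbvzs izce byoo bvde svekg zqkdv tjt zfiqy
Hunk 3: at line 2 remove [byoo,bvde] add [hsqe] -> 7 lines: rbvzs izce hsqe svekg zqkdv tjt zfiqy
Hunk 4: at line 2 remove [hsqe,svekg] add [ymldk] -> 6 lines: rbvzs izce ymldk zqkdv tjt zfiqy
Hunk 5: at line 1 remove [ymldk,zqkdv] add [ojgi,fxom,onm] -> 7 lines: rbvzs izce ojgi fxom onm tjt zfiqy
Final line 7: zfiqy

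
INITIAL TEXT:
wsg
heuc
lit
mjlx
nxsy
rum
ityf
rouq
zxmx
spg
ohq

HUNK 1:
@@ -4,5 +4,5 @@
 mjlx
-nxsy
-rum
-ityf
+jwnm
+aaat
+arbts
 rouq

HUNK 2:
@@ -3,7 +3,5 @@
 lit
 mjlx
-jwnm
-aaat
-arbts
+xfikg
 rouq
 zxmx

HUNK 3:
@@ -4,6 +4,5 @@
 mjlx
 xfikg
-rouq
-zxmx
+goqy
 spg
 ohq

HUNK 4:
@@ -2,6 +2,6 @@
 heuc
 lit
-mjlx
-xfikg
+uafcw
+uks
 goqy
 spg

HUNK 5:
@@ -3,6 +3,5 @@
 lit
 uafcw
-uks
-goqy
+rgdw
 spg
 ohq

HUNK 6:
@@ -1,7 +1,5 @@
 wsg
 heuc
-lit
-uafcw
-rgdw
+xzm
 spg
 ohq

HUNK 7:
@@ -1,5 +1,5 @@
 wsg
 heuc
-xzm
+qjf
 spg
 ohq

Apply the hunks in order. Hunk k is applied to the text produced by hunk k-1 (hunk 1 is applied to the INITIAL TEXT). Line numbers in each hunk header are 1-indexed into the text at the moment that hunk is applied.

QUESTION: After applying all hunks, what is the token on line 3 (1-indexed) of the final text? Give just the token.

Answer: qjf

Derivation:
Hunk 1: at line 4 remove [nxsy,rum,ityf] add [jwnm,aaat,arbts] -> 11 lines: wsg heuc lit mjlx jwnm aaat arbts rouq zxmx spg ohq
Hunk 2: at line 3 remove [jwnm,aaat,arbts] add [xfikg] -> 9 lines: wsg heuc lit mjlx xfikg rouq zxmx spg ohq
Hunk 3: at line 4 remove [rouq,zxmx] add [goqy] -> 8 lines: wsg heuc lit mjlx xfikg goqy spg ohq
Hunk 4: at line 2 remove [mjlx,xfikg] add [uafcw,uks] -> 8 lines: wsg heuc lit uafcw uks goqy spg ohq
Hunk 5: at line 3 remove [uks,goqy] add [rgdw] -> 7 lines: wsg heuc lit uafcw rgdw spg ohq
Hunk 6: at line 1 remove [lit,uafcw,rgdw] add [xzm] -> 5 lines: wsg heuc xzm spg ohq
Hunk 7: at line 1 remove [xzm] add [qjf] -> 5 lines: wsg heuc qjf spg ohq
Final line 3: qjf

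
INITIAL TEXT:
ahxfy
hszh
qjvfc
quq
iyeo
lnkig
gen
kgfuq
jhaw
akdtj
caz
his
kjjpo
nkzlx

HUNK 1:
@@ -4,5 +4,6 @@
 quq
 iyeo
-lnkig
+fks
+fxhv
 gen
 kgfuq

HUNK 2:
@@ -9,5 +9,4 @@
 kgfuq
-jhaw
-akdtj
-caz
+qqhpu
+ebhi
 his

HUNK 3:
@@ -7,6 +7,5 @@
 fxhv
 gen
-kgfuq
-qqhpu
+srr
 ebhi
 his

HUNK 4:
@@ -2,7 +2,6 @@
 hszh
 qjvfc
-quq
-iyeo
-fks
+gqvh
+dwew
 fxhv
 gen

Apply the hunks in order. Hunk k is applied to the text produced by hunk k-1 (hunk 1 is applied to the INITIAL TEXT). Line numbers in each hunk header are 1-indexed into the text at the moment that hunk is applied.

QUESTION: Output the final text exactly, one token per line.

Answer: ahxfy
hszh
qjvfc
gqvh
dwew
fxhv
gen
srr
ebhi
his
kjjpo
nkzlx

Derivation:
Hunk 1: at line 4 remove [lnkig] add [fks,fxhv] -> 15 lines: ahxfy hszh qjvfc quq iyeo fks fxhv gen kgfuq jhaw akdtj caz his kjjpo nkzlx
Hunk 2: at line 9 remove [jhaw,akdtj,caz] add [qqhpu,ebhi] -> 14 lines: ahxfy hszh qjvfc quq iyeo fks fxhv gen kgfuq qqhpu ebhi his kjjpo nkzlx
Hunk 3: at line 7 remove [kgfuq,qqhpu] add [srr] -> 13 lines: ahxfy hszh qjvfc quq iyeo fks fxhv gen srr ebhi his kjjpo nkzlx
Hunk 4: at line 2 remove [quq,iyeo,fks] add [gqvh,dwew] -> 12 lines: ahxfy hszh qjvfc gqvh dwew fxhv gen srr ebhi his kjjpo nkzlx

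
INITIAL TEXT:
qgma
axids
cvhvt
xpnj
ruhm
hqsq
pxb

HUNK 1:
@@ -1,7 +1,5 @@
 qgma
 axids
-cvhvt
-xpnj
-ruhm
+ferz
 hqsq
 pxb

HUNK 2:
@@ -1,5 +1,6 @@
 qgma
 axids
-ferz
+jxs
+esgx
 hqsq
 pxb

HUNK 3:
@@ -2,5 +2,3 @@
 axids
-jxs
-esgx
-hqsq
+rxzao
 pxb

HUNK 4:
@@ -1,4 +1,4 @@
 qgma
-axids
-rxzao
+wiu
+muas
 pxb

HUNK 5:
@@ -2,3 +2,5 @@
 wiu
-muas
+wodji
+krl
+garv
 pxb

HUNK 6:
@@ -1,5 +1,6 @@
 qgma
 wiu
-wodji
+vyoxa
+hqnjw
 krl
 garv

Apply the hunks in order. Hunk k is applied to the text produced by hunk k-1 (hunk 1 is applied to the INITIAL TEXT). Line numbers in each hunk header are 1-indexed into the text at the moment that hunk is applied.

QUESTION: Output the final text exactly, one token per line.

Answer: qgma
wiu
vyoxa
hqnjw
krl
garv
pxb

Derivation:
Hunk 1: at line 1 remove [cvhvt,xpnj,ruhm] add [ferz] -> 5 lines: qgma axids ferz hqsq pxb
Hunk 2: at line 1 remove [ferz] add [jxs,esgx] -> 6 lines: qgma axids jxs esgx hqsq pxb
Hunk 3: at line 2 remove [jxs,esgx,hqsq] add [rxzao] -> 4 lines: qgma axids rxzao pxb
Hunk 4: at line 1 remove [axids,rxzao] add [wiu,muas] -> 4 lines: qgma wiu muas pxb
Hunk 5: at line 2 remove [muas] add [wodji,krl,garv] -> 6 lines: qgma wiu wodji krl garv pxb
Hunk 6: at line 1 remove [wodji] add [vyoxa,hqnjw] -> 7 lines: qgma wiu vyoxa hqnjw krl garv pxb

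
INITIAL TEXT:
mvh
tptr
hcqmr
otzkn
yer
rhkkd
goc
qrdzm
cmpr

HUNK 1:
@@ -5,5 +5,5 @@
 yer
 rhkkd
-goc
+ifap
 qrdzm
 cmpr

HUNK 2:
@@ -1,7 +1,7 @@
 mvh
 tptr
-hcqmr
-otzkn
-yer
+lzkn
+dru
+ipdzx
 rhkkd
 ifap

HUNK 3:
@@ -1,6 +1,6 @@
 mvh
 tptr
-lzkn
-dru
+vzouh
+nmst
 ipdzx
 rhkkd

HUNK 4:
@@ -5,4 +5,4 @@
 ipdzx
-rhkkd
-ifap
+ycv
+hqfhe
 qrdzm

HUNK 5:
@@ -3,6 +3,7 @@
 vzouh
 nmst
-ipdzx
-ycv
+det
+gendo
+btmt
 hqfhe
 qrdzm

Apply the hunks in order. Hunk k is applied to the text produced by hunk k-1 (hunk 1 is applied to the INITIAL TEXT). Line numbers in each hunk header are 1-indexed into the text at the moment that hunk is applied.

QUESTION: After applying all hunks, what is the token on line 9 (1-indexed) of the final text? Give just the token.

Answer: qrdzm

Derivation:
Hunk 1: at line 5 remove [goc] add [ifap] -> 9 lines: mvh tptr hcqmr otzkn yer rhkkd ifap qrdzm cmpr
Hunk 2: at line 1 remove [hcqmr,otzkn,yer] add [lzkn,dru,ipdzx] -> 9 lines: mvh tptr lzkn dru ipdzx rhkkd ifap qrdzm cmpr
Hunk 3: at line 1 remove [lzkn,dru] add [vzouh,nmst] -> 9 lines: mvh tptr vzouh nmst ipdzx rhkkd ifap qrdzm cmpr
Hunk 4: at line 5 remove [rhkkd,ifap] add [ycv,hqfhe] -> 9 lines: mvh tptr vzouh nmst ipdzx ycv hqfhe qrdzm cmpr
Hunk 5: at line 3 remove [ipdzx,ycv] add [det,gendo,btmt] -> 10 lines: mvh tptr vzouh nmst det gendo btmt hqfhe qrdzm cmpr
Final line 9: qrdzm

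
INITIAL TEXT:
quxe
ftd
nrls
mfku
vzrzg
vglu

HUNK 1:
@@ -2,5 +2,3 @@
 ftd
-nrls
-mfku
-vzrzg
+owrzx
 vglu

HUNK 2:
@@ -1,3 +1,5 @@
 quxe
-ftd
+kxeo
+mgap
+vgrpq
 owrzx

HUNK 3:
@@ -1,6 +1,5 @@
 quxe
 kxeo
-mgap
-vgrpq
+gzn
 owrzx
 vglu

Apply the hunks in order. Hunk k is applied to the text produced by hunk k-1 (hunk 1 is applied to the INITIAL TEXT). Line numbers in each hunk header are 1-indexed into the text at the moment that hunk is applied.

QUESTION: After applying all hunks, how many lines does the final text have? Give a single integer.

Hunk 1: at line 2 remove [nrls,mfku,vzrzg] add [owrzx] -> 4 lines: quxe ftd owrzx vglu
Hunk 2: at line 1 remove [ftd] add [kxeo,mgap,vgrpq] -> 6 lines: quxe kxeo mgap vgrpq owrzx vglu
Hunk 3: at line 1 remove [mgap,vgrpq] add [gzn] -> 5 lines: quxe kxeo gzn owrzx vglu
Final line count: 5

Answer: 5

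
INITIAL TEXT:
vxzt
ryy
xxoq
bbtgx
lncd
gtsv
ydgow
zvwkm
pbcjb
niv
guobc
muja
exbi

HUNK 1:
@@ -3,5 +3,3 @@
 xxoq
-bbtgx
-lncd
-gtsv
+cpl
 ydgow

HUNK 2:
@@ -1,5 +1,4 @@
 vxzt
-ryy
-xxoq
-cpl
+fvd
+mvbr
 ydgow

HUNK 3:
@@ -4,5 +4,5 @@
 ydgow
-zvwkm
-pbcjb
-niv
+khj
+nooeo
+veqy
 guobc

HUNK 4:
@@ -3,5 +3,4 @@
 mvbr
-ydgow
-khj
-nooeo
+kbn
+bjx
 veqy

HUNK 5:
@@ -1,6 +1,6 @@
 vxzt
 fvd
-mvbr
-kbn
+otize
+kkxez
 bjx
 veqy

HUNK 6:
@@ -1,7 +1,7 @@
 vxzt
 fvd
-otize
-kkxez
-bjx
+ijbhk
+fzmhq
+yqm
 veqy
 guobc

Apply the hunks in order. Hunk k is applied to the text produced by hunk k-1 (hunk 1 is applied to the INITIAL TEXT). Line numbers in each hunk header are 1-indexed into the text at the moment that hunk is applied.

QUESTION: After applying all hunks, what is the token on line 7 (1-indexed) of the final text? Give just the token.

Answer: guobc

Derivation:
Hunk 1: at line 3 remove [bbtgx,lncd,gtsv] add [cpl] -> 11 lines: vxzt ryy xxoq cpl ydgow zvwkm pbcjb niv guobc muja exbi
Hunk 2: at line 1 remove [ryy,xxoq,cpl] add [fvd,mvbr] -> 10 lines: vxzt fvd mvbr ydgow zvwkm pbcjb niv guobc muja exbi
Hunk 3: at line 4 remove [zvwkm,pbcjb,niv] add [khj,nooeo,veqy] -> 10 lines: vxzt fvd mvbr ydgow khj nooeo veqy guobc muja exbi
Hunk 4: at line 3 remove [ydgow,khj,nooeo] add [kbn,bjx] -> 9 lines: vxzt fvd mvbr kbn bjx veqy guobc muja exbi
Hunk 5: at line 1 remove [mvbr,kbn] add [otize,kkxez] -> 9 lines: vxzt fvd otize kkxez bjx veqy guobc muja exbi
Hunk 6: at line 1 remove [otize,kkxez,bjx] add [ijbhk,fzmhq,yqm] -> 9 lines: vxzt fvd ijbhk fzmhq yqm veqy guobc muja exbi
Final line 7: guobc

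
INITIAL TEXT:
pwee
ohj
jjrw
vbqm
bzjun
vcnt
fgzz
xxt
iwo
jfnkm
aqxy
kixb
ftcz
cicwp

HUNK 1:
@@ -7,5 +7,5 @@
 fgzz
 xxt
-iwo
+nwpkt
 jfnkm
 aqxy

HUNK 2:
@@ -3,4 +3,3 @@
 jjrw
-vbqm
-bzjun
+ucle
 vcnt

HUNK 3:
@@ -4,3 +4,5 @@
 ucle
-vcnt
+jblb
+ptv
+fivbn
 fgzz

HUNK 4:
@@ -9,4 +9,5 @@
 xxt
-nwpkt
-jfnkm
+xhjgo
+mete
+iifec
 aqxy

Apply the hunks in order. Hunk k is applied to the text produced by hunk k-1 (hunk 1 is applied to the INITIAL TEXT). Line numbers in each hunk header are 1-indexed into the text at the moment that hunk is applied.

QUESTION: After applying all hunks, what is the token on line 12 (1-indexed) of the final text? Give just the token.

Hunk 1: at line 7 remove [iwo] add [nwpkt] -> 14 lines: pwee ohj jjrw vbqm bzjun vcnt fgzz xxt nwpkt jfnkm aqxy kixb ftcz cicwp
Hunk 2: at line 3 remove [vbqm,bzjun] add [ucle] -> 13 lines: pwee ohj jjrw ucle vcnt fgzz xxt nwpkt jfnkm aqxy kixb ftcz cicwp
Hunk 3: at line 4 remove [vcnt] add [jblb,ptv,fivbn] -> 15 lines: pwee ohj jjrw ucle jblb ptv fivbn fgzz xxt nwpkt jfnkm aqxy kixb ftcz cicwp
Hunk 4: at line 9 remove [nwpkt,jfnkm] add [xhjgo,mete,iifec] -> 16 lines: pwee ohj jjrw ucle jblb ptv fivbn fgzz xxt xhjgo mete iifec aqxy kixb ftcz cicwp
Final line 12: iifec

Answer: iifec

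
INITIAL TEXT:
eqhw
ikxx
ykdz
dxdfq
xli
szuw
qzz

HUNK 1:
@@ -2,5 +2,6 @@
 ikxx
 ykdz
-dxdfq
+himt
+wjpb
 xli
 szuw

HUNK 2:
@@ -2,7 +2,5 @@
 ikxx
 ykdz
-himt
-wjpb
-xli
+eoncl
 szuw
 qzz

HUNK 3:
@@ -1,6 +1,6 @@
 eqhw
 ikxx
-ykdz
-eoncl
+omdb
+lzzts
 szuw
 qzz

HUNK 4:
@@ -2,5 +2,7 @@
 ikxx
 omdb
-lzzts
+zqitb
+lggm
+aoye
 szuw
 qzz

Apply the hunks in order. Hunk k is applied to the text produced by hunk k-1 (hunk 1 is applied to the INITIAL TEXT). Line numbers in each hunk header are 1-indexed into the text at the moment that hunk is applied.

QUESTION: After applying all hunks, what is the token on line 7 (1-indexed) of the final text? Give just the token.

Answer: szuw

Derivation:
Hunk 1: at line 2 remove [dxdfq] add [himt,wjpb] -> 8 lines: eqhw ikxx ykdz himt wjpb xli szuw qzz
Hunk 2: at line 2 remove [himt,wjpb,xli] add [eoncl] -> 6 lines: eqhw ikxx ykdz eoncl szuw qzz
Hunk 3: at line 1 remove [ykdz,eoncl] add [omdb,lzzts] -> 6 lines: eqhw ikxx omdb lzzts szuw qzz
Hunk 4: at line 2 remove [lzzts] add [zqitb,lggm,aoye] -> 8 lines: eqhw ikxx omdb zqitb lggm aoye szuw qzz
Final line 7: szuw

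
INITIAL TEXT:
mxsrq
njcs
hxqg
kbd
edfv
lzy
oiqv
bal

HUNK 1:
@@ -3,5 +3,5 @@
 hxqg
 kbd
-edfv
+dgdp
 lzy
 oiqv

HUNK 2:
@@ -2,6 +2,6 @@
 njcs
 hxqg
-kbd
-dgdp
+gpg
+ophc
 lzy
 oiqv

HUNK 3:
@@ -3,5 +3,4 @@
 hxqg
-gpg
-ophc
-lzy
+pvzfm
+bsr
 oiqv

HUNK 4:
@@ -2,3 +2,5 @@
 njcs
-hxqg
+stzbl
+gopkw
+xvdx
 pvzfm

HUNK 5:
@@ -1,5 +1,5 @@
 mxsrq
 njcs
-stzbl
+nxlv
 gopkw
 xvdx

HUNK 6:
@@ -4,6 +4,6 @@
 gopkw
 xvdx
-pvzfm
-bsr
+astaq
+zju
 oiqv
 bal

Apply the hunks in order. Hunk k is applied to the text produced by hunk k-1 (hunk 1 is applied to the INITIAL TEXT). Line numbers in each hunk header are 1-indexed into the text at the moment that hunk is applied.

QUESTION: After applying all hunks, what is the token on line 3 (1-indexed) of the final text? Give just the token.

Hunk 1: at line 3 remove [edfv] add [dgdp] -> 8 lines: mxsrq njcs hxqg kbd dgdp lzy oiqv bal
Hunk 2: at line 2 remove [kbd,dgdp] add [gpg,ophc] -> 8 lines: mxsrq njcs hxqg gpg ophc lzy oiqv bal
Hunk 3: at line 3 remove [gpg,ophc,lzy] add [pvzfm,bsr] -> 7 lines: mxsrq njcs hxqg pvzfm bsr oiqv bal
Hunk 4: at line 2 remove [hxqg] add [stzbl,gopkw,xvdx] -> 9 lines: mxsrq njcs stzbl gopkw xvdx pvzfm bsr oiqv bal
Hunk 5: at line 1 remove [stzbl] add [nxlv] -> 9 lines: mxsrq njcs nxlv gopkw xvdx pvzfm bsr oiqv bal
Hunk 6: at line 4 remove [pvzfm,bsr] add [astaq,zju] -> 9 lines: mxsrq njcs nxlv gopkw xvdx astaq zju oiqv bal
Final line 3: nxlv

Answer: nxlv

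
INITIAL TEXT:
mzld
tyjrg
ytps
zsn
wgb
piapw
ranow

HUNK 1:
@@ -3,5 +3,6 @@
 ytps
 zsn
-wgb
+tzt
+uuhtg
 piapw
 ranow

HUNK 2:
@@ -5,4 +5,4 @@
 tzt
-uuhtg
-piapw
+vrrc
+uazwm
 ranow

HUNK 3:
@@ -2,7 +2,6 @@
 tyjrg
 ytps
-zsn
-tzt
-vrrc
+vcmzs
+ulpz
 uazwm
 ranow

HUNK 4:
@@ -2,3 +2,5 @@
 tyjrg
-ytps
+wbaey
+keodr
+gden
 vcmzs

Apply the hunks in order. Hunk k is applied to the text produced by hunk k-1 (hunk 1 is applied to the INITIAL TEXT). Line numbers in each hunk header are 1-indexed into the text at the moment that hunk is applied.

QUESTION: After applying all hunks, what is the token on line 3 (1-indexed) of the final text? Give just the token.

Hunk 1: at line 3 remove [wgb] add [tzt,uuhtg] -> 8 lines: mzld tyjrg ytps zsn tzt uuhtg piapw ranow
Hunk 2: at line 5 remove [uuhtg,piapw] add [vrrc,uazwm] -> 8 lines: mzld tyjrg ytps zsn tzt vrrc uazwm ranow
Hunk 3: at line 2 remove [zsn,tzt,vrrc] add [vcmzs,ulpz] -> 7 lines: mzld tyjrg ytps vcmzs ulpz uazwm ranow
Hunk 4: at line 2 remove [ytps] add [wbaey,keodr,gden] -> 9 lines: mzld tyjrg wbaey keodr gden vcmzs ulpz uazwm ranow
Final line 3: wbaey

Answer: wbaey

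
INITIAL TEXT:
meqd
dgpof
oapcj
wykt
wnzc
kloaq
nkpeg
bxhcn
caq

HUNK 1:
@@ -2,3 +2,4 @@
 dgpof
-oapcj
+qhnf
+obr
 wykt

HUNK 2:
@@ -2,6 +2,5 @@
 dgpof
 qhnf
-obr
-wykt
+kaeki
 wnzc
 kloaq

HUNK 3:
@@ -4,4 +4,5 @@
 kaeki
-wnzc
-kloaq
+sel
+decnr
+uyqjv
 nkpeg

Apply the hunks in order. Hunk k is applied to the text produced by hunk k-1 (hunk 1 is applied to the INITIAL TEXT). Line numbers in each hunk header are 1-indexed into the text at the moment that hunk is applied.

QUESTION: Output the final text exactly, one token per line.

Answer: meqd
dgpof
qhnf
kaeki
sel
decnr
uyqjv
nkpeg
bxhcn
caq

Derivation:
Hunk 1: at line 2 remove [oapcj] add [qhnf,obr] -> 10 lines: meqd dgpof qhnf obr wykt wnzc kloaq nkpeg bxhcn caq
Hunk 2: at line 2 remove [obr,wykt] add [kaeki] -> 9 lines: meqd dgpof qhnf kaeki wnzc kloaq nkpeg bxhcn caq
Hunk 3: at line 4 remove [wnzc,kloaq] add [sel,decnr,uyqjv] -> 10 lines: meqd dgpof qhnf kaeki sel decnr uyqjv nkpeg bxhcn caq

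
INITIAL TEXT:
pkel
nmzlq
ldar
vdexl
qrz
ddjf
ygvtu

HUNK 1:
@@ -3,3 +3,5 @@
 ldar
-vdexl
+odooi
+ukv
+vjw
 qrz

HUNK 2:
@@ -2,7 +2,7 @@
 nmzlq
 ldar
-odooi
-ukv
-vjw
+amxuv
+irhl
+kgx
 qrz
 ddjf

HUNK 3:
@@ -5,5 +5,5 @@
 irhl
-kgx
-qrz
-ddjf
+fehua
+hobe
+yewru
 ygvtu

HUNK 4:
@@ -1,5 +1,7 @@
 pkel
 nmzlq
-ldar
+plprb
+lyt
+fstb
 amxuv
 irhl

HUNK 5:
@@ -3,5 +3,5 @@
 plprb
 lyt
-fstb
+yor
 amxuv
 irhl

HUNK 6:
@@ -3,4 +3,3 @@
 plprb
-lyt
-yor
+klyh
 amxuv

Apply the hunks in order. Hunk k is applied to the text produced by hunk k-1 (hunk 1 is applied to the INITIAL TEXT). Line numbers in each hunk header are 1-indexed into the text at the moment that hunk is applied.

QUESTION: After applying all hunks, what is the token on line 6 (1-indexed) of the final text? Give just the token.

Answer: irhl

Derivation:
Hunk 1: at line 3 remove [vdexl] add [odooi,ukv,vjw] -> 9 lines: pkel nmzlq ldar odooi ukv vjw qrz ddjf ygvtu
Hunk 2: at line 2 remove [odooi,ukv,vjw] add [amxuv,irhl,kgx] -> 9 lines: pkel nmzlq ldar amxuv irhl kgx qrz ddjf ygvtu
Hunk 3: at line 5 remove [kgx,qrz,ddjf] add [fehua,hobe,yewru] -> 9 lines: pkel nmzlq ldar amxuv irhl fehua hobe yewru ygvtu
Hunk 4: at line 1 remove [ldar] add [plprb,lyt,fstb] -> 11 lines: pkel nmzlq plprb lyt fstb amxuv irhl fehua hobe yewru ygvtu
Hunk 5: at line 3 remove [fstb] add [yor] -> 11 lines: pkel nmzlq plprb lyt yor amxuv irhl fehua hobe yewru ygvtu
Hunk 6: at line 3 remove [lyt,yor] add [klyh] -> 10 lines: pkel nmzlq plprb klyh amxuv irhl fehua hobe yewru ygvtu
Final line 6: irhl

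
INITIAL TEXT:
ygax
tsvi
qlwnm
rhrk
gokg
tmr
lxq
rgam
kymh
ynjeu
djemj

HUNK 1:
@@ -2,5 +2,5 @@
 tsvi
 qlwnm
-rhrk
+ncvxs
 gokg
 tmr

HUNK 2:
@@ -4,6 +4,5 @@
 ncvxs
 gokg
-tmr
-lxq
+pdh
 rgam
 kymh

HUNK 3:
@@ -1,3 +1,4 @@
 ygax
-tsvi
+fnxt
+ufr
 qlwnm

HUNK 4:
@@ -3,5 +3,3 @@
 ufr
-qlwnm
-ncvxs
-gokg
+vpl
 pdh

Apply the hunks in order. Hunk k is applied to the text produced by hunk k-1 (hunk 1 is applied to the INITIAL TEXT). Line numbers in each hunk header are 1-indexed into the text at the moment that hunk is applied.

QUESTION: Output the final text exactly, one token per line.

Answer: ygax
fnxt
ufr
vpl
pdh
rgam
kymh
ynjeu
djemj

Derivation:
Hunk 1: at line 2 remove [rhrk] add [ncvxs] -> 11 lines: ygax tsvi qlwnm ncvxs gokg tmr lxq rgam kymh ynjeu djemj
Hunk 2: at line 4 remove [tmr,lxq] add [pdh] -> 10 lines: ygax tsvi qlwnm ncvxs gokg pdh rgam kymh ynjeu djemj
Hunk 3: at line 1 remove [tsvi] add [fnxt,ufr] -> 11 lines: ygax fnxt ufr qlwnm ncvxs gokg pdh rgam kymh ynjeu djemj
Hunk 4: at line 3 remove [qlwnm,ncvxs,gokg] add [vpl] -> 9 lines: ygax fnxt ufr vpl pdh rgam kymh ynjeu djemj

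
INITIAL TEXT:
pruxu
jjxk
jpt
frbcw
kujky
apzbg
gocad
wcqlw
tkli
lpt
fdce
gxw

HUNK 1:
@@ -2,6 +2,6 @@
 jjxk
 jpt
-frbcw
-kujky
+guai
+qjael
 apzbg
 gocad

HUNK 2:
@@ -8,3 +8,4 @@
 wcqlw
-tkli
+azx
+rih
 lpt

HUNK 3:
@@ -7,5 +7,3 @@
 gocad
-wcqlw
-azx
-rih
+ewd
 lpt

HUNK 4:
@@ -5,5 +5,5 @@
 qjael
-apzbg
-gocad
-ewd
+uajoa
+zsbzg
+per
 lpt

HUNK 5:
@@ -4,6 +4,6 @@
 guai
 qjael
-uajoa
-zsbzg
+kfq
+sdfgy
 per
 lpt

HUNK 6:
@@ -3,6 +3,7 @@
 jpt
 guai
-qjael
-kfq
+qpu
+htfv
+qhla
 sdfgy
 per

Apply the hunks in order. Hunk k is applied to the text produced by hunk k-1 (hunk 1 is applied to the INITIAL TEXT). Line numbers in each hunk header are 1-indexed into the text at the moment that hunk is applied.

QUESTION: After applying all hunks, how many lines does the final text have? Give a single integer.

Answer: 12

Derivation:
Hunk 1: at line 2 remove [frbcw,kujky] add [guai,qjael] -> 12 lines: pruxu jjxk jpt guai qjael apzbg gocad wcqlw tkli lpt fdce gxw
Hunk 2: at line 8 remove [tkli] add [azx,rih] -> 13 lines: pruxu jjxk jpt guai qjael apzbg gocad wcqlw azx rih lpt fdce gxw
Hunk 3: at line 7 remove [wcqlw,azx,rih] add [ewd] -> 11 lines: pruxu jjxk jpt guai qjael apzbg gocad ewd lpt fdce gxw
Hunk 4: at line 5 remove [apzbg,gocad,ewd] add [uajoa,zsbzg,per] -> 11 lines: pruxu jjxk jpt guai qjael uajoa zsbzg per lpt fdce gxw
Hunk 5: at line 4 remove [uajoa,zsbzg] add [kfq,sdfgy] -> 11 lines: pruxu jjxk jpt guai qjael kfq sdfgy per lpt fdce gxw
Hunk 6: at line 3 remove [qjael,kfq] add [qpu,htfv,qhla] -> 12 lines: pruxu jjxk jpt guai qpu htfv qhla sdfgy per lpt fdce gxw
Final line count: 12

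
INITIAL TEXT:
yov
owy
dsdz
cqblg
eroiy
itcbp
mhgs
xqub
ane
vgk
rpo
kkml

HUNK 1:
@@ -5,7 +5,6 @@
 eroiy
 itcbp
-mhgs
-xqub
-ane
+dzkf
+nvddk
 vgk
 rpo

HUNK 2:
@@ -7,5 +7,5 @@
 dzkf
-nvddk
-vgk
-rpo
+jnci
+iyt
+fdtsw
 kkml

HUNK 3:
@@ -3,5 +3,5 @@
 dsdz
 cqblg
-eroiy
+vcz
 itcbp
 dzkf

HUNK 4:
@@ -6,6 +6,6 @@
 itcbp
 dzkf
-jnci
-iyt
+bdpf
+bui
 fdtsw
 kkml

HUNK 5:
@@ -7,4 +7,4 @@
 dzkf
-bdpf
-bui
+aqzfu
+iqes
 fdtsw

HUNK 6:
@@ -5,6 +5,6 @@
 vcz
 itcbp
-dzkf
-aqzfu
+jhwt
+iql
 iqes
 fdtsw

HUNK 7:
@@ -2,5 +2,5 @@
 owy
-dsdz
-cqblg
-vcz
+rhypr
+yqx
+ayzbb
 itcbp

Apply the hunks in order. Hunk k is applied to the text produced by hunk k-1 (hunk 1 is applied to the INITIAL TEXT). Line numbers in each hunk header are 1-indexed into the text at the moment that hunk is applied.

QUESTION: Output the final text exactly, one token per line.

Answer: yov
owy
rhypr
yqx
ayzbb
itcbp
jhwt
iql
iqes
fdtsw
kkml

Derivation:
Hunk 1: at line 5 remove [mhgs,xqub,ane] add [dzkf,nvddk] -> 11 lines: yov owy dsdz cqblg eroiy itcbp dzkf nvddk vgk rpo kkml
Hunk 2: at line 7 remove [nvddk,vgk,rpo] add [jnci,iyt,fdtsw] -> 11 lines: yov owy dsdz cqblg eroiy itcbp dzkf jnci iyt fdtsw kkml
Hunk 3: at line 3 remove [eroiy] add [vcz] -> 11 lines: yov owy dsdz cqblg vcz itcbp dzkf jnci iyt fdtsw kkml
Hunk 4: at line 6 remove [jnci,iyt] add [bdpf,bui] -> 11 lines: yov owy dsdz cqblg vcz itcbp dzkf bdpf bui fdtsw kkml
Hunk 5: at line 7 remove [bdpf,bui] add [aqzfu,iqes] -> 11 lines: yov owy dsdz cqblg vcz itcbp dzkf aqzfu iqes fdtsw kkml
Hunk 6: at line 5 remove [dzkf,aqzfu] add [jhwt,iql] -> 11 lines: yov owy dsdz cqblg vcz itcbp jhwt iql iqes fdtsw kkml
Hunk 7: at line 2 remove [dsdz,cqblg,vcz] add [rhypr,yqx,ayzbb] -> 11 lines: yov owy rhypr yqx ayzbb itcbp jhwt iql iqes fdtsw kkml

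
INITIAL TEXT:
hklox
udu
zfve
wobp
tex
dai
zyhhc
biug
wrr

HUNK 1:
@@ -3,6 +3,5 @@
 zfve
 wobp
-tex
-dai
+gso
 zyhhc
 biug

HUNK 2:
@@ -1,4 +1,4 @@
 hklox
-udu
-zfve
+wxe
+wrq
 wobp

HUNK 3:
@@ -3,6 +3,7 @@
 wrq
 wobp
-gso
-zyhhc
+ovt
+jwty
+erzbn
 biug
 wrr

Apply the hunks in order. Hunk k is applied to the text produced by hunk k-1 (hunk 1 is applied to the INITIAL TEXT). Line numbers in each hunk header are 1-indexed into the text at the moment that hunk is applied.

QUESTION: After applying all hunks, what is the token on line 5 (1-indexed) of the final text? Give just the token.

Hunk 1: at line 3 remove [tex,dai] add [gso] -> 8 lines: hklox udu zfve wobp gso zyhhc biug wrr
Hunk 2: at line 1 remove [udu,zfve] add [wxe,wrq] -> 8 lines: hklox wxe wrq wobp gso zyhhc biug wrr
Hunk 3: at line 3 remove [gso,zyhhc] add [ovt,jwty,erzbn] -> 9 lines: hklox wxe wrq wobp ovt jwty erzbn biug wrr
Final line 5: ovt

Answer: ovt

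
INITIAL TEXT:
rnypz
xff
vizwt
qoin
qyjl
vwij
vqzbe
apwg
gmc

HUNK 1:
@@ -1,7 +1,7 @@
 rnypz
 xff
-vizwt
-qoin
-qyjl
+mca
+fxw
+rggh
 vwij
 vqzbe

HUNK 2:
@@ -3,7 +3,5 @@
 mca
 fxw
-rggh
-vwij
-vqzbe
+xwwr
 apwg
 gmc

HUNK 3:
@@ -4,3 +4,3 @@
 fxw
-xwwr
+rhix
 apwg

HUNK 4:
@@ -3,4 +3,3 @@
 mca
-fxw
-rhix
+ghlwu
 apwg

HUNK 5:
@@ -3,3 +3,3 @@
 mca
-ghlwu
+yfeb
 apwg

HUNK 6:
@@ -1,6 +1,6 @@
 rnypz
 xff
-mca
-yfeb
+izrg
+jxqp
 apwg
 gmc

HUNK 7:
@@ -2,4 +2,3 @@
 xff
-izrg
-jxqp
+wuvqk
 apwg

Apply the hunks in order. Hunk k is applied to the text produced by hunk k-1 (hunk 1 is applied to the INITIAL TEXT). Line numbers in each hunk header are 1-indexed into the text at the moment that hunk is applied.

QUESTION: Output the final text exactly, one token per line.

Answer: rnypz
xff
wuvqk
apwg
gmc

Derivation:
Hunk 1: at line 1 remove [vizwt,qoin,qyjl] add [mca,fxw,rggh] -> 9 lines: rnypz xff mca fxw rggh vwij vqzbe apwg gmc
Hunk 2: at line 3 remove [rggh,vwij,vqzbe] add [xwwr] -> 7 lines: rnypz xff mca fxw xwwr apwg gmc
Hunk 3: at line 4 remove [xwwr] add [rhix] -> 7 lines: rnypz xff mca fxw rhix apwg gmc
Hunk 4: at line 3 remove [fxw,rhix] add [ghlwu] -> 6 lines: rnypz xff mca ghlwu apwg gmc
Hunk 5: at line 3 remove [ghlwu] add [yfeb] -> 6 lines: rnypz xff mca yfeb apwg gmc
Hunk 6: at line 1 remove [mca,yfeb] add [izrg,jxqp] -> 6 lines: rnypz xff izrg jxqp apwg gmc
Hunk 7: at line 2 remove [izrg,jxqp] add [wuvqk] -> 5 lines: rnypz xff wuvqk apwg gmc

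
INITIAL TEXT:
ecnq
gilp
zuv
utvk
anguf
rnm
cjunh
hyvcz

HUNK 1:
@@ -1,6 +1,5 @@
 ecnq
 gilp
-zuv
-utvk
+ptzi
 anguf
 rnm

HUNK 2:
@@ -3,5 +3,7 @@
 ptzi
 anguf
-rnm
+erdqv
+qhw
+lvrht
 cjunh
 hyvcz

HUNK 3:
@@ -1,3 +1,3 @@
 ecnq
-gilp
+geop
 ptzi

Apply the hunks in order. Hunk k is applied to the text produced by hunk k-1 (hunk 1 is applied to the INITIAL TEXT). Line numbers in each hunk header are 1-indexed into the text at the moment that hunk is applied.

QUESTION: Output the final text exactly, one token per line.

Answer: ecnq
geop
ptzi
anguf
erdqv
qhw
lvrht
cjunh
hyvcz

Derivation:
Hunk 1: at line 1 remove [zuv,utvk] add [ptzi] -> 7 lines: ecnq gilp ptzi anguf rnm cjunh hyvcz
Hunk 2: at line 3 remove [rnm] add [erdqv,qhw,lvrht] -> 9 lines: ecnq gilp ptzi anguf erdqv qhw lvrht cjunh hyvcz
Hunk 3: at line 1 remove [gilp] add [geop] -> 9 lines: ecnq geop ptzi anguf erdqv qhw lvrht cjunh hyvcz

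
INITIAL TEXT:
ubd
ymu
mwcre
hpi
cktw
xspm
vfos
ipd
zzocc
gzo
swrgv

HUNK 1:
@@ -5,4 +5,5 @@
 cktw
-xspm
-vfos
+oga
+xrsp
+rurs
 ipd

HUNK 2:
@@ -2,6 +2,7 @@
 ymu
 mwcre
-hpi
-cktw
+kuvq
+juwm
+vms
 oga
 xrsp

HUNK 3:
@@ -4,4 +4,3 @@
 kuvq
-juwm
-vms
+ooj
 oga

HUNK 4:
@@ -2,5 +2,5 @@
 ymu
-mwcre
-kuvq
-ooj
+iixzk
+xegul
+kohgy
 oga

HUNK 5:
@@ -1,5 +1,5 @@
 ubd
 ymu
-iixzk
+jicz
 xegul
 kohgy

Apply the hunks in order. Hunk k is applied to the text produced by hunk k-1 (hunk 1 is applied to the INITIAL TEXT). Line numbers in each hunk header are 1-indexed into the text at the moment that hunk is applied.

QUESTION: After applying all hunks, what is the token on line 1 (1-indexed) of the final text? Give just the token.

Hunk 1: at line 5 remove [xspm,vfos] add [oga,xrsp,rurs] -> 12 lines: ubd ymu mwcre hpi cktw oga xrsp rurs ipd zzocc gzo swrgv
Hunk 2: at line 2 remove [hpi,cktw] add [kuvq,juwm,vms] -> 13 lines: ubd ymu mwcre kuvq juwm vms oga xrsp rurs ipd zzocc gzo swrgv
Hunk 3: at line 4 remove [juwm,vms] add [ooj] -> 12 lines: ubd ymu mwcre kuvq ooj oga xrsp rurs ipd zzocc gzo swrgv
Hunk 4: at line 2 remove [mwcre,kuvq,ooj] add [iixzk,xegul,kohgy] -> 12 lines: ubd ymu iixzk xegul kohgy oga xrsp rurs ipd zzocc gzo swrgv
Hunk 5: at line 1 remove [iixzk] add [jicz] -> 12 lines: ubd ymu jicz xegul kohgy oga xrsp rurs ipd zzocc gzo swrgv
Final line 1: ubd

Answer: ubd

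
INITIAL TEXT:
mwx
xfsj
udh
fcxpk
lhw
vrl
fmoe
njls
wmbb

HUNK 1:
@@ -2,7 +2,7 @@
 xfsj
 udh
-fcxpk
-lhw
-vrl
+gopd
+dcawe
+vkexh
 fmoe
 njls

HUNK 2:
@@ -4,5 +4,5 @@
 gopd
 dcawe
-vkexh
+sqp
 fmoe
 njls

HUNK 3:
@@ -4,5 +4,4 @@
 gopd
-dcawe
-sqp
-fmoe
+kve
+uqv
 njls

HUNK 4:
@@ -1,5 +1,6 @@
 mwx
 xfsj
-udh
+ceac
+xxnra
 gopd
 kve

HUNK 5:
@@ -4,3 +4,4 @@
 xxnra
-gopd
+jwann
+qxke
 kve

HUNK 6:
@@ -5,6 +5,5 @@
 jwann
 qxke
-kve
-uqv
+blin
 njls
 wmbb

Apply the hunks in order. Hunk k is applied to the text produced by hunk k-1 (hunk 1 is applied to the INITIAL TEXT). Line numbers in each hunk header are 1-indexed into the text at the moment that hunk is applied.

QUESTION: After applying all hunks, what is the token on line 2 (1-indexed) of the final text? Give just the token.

Answer: xfsj

Derivation:
Hunk 1: at line 2 remove [fcxpk,lhw,vrl] add [gopd,dcawe,vkexh] -> 9 lines: mwx xfsj udh gopd dcawe vkexh fmoe njls wmbb
Hunk 2: at line 4 remove [vkexh] add [sqp] -> 9 lines: mwx xfsj udh gopd dcawe sqp fmoe njls wmbb
Hunk 3: at line 4 remove [dcawe,sqp,fmoe] add [kve,uqv] -> 8 lines: mwx xfsj udh gopd kve uqv njls wmbb
Hunk 4: at line 1 remove [udh] add [ceac,xxnra] -> 9 lines: mwx xfsj ceac xxnra gopd kve uqv njls wmbb
Hunk 5: at line 4 remove [gopd] add [jwann,qxke] -> 10 lines: mwx xfsj ceac xxnra jwann qxke kve uqv njls wmbb
Hunk 6: at line 5 remove [kve,uqv] add [blin] -> 9 lines: mwx xfsj ceac xxnra jwann qxke blin njls wmbb
Final line 2: xfsj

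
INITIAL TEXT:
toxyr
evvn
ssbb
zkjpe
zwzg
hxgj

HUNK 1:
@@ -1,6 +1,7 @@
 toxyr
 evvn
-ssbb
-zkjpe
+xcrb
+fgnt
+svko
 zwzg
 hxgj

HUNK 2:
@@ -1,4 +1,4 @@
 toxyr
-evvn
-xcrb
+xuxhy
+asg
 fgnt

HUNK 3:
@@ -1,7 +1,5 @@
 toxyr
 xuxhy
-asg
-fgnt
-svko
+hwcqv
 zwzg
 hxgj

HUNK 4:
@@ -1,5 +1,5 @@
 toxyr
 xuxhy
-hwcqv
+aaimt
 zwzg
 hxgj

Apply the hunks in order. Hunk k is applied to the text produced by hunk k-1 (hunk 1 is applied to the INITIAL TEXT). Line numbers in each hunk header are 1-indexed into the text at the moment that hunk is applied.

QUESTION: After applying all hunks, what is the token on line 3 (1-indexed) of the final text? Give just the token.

Answer: aaimt

Derivation:
Hunk 1: at line 1 remove [ssbb,zkjpe] add [xcrb,fgnt,svko] -> 7 lines: toxyr evvn xcrb fgnt svko zwzg hxgj
Hunk 2: at line 1 remove [evvn,xcrb] add [xuxhy,asg] -> 7 lines: toxyr xuxhy asg fgnt svko zwzg hxgj
Hunk 3: at line 1 remove [asg,fgnt,svko] add [hwcqv] -> 5 lines: toxyr xuxhy hwcqv zwzg hxgj
Hunk 4: at line 1 remove [hwcqv] add [aaimt] -> 5 lines: toxyr xuxhy aaimt zwzg hxgj
Final line 3: aaimt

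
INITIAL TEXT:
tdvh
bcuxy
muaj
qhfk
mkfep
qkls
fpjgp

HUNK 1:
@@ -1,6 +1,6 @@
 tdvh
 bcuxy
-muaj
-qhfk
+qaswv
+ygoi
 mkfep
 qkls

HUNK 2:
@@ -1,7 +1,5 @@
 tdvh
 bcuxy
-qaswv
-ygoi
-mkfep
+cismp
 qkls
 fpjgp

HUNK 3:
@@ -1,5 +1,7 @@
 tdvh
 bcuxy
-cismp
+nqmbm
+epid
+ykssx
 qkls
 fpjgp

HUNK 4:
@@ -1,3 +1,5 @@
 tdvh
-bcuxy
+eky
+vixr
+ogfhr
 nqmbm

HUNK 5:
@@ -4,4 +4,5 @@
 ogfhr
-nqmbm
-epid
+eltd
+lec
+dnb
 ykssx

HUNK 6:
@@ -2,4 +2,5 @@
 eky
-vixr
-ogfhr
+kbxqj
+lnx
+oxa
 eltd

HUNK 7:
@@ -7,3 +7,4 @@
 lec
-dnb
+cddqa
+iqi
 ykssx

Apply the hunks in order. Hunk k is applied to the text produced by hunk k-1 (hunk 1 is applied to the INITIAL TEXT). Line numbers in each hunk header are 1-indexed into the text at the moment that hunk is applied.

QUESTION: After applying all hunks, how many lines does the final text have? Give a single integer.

Answer: 12

Derivation:
Hunk 1: at line 1 remove [muaj,qhfk] add [qaswv,ygoi] -> 7 lines: tdvh bcuxy qaswv ygoi mkfep qkls fpjgp
Hunk 2: at line 1 remove [qaswv,ygoi,mkfep] add [cismp] -> 5 lines: tdvh bcuxy cismp qkls fpjgp
Hunk 3: at line 1 remove [cismp] add [nqmbm,epid,ykssx] -> 7 lines: tdvh bcuxy nqmbm epid ykssx qkls fpjgp
Hunk 4: at line 1 remove [bcuxy] add [eky,vixr,ogfhr] -> 9 lines: tdvh eky vixr ogfhr nqmbm epid ykssx qkls fpjgp
Hunk 5: at line 4 remove [nqmbm,epid] add [eltd,lec,dnb] -> 10 lines: tdvh eky vixr ogfhr eltd lec dnb ykssx qkls fpjgp
Hunk 6: at line 2 remove [vixr,ogfhr] add [kbxqj,lnx,oxa] -> 11 lines: tdvh eky kbxqj lnx oxa eltd lec dnb ykssx qkls fpjgp
Hunk 7: at line 7 remove [dnb] add [cddqa,iqi] -> 12 lines: tdvh eky kbxqj lnx oxa eltd lec cddqa iqi ykssx qkls fpjgp
Final line count: 12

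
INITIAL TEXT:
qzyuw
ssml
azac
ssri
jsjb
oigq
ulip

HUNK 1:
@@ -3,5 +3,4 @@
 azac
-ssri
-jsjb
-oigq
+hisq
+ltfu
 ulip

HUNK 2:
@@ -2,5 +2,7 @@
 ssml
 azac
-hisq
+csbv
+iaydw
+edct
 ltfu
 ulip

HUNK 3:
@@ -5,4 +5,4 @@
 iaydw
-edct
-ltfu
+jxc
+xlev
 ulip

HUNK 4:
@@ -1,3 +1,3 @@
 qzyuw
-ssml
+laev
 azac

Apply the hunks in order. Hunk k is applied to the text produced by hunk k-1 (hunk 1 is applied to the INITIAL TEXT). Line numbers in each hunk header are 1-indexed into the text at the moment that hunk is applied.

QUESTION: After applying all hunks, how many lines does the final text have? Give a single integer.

Answer: 8

Derivation:
Hunk 1: at line 3 remove [ssri,jsjb,oigq] add [hisq,ltfu] -> 6 lines: qzyuw ssml azac hisq ltfu ulip
Hunk 2: at line 2 remove [hisq] add [csbv,iaydw,edct] -> 8 lines: qzyuw ssml azac csbv iaydw edct ltfu ulip
Hunk 3: at line 5 remove [edct,ltfu] add [jxc,xlev] -> 8 lines: qzyuw ssml azac csbv iaydw jxc xlev ulip
Hunk 4: at line 1 remove [ssml] add [laev] -> 8 lines: qzyuw laev azac csbv iaydw jxc xlev ulip
Final line count: 8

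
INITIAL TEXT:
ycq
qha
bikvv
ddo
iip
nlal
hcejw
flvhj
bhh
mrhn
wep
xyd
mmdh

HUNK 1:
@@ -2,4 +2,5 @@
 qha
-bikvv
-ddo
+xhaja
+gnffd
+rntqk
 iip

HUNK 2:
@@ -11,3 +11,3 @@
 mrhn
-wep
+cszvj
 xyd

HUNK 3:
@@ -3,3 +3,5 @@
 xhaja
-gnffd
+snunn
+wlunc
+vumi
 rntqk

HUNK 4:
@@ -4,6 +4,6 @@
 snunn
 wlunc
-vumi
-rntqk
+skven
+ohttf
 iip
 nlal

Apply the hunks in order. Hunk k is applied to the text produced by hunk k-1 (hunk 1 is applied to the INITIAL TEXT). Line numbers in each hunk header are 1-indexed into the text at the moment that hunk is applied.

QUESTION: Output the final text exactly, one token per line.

Hunk 1: at line 2 remove [bikvv,ddo] add [xhaja,gnffd,rntqk] -> 14 lines: ycq qha xhaja gnffd rntqk iip nlal hcejw flvhj bhh mrhn wep xyd mmdh
Hunk 2: at line 11 remove [wep] add [cszvj] -> 14 lines: ycq qha xhaja gnffd rntqk iip nlal hcejw flvhj bhh mrhn cszvj xyd mmdh
Hunk 3: at line 3 remove [gnffd] add [snunn,wlunc,vumi] -> 16 lines: ycq qha xhaja snunn wlunc vumi rntqk iip nlal hcejw flvhj bhh mrhn cszvj xyd mmdh
Hunk 4: at line 4 remove [vumi,rntqk] add [skven,ohttf] -> 16 lines: ycq qha xhaja snunn wlunc skven ohttf iip nlal hcejw flvhj bhh mrhn cszvj xyd mmdh

Answer: ycq
qha
xhaja
snunn
wlunc
skven
ohttf
iip
nlal
hcejw
flvhj
bhh
mrhn
cszvj
xyd
mmdh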